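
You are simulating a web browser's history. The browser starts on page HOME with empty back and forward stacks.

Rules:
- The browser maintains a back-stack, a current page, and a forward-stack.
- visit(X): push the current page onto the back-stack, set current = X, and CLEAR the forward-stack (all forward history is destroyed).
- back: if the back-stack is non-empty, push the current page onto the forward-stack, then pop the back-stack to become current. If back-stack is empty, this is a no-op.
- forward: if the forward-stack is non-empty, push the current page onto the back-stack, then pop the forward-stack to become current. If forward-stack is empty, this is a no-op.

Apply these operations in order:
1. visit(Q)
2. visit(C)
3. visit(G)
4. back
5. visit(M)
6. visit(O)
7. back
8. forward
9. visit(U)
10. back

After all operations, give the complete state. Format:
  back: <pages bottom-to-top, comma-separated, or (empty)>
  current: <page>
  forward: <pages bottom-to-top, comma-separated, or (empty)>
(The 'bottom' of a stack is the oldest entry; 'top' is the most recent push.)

After 1 (visit(Q)): cur=Q back=1 fwd=0
After 2 (visit(C)): cur=C back=2 fwd=0
After 3 (visit(G)): cur=G back=3 fwd=0
After 4 (back): cur=C back=2 fwd=1
After 5 (visit(M)): cur=M back=3 fwd=0
After 6 (visit(O)): cur=O back=4 fwd=0
After 7 (back): cur=M back=3 fwd=1
After 8 (forward): cur=O back=4 fwd=0
After 9 (visit(U)): cur=U back=5 fwd=0
After 10 (back): cur=O back=4 fwd=1

Answer: back: HOME,Q,C,M
current: O
forward: U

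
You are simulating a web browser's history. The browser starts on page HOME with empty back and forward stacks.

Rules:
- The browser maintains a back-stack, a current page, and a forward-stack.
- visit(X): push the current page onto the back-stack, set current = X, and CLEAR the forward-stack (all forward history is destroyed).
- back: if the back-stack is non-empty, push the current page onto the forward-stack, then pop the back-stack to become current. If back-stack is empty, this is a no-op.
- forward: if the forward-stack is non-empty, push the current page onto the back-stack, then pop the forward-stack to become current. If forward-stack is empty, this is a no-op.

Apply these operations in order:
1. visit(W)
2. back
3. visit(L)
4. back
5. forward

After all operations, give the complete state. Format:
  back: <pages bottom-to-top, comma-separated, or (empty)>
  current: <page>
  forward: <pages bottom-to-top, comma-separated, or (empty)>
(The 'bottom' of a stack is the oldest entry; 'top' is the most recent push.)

After 1 (visit(W)): cur=W back=1 fwd=0
After 2 (back): cur=HOME back=0 fwd=1
After 3 (visit(L)): cur=L back=1 fwd=0
After 4 (back): cur=HOME back=0 fwd=1
After 5 (forward): cur=L back=1 fwd=0

Answer: back: HOME
current: L
forward: (empty)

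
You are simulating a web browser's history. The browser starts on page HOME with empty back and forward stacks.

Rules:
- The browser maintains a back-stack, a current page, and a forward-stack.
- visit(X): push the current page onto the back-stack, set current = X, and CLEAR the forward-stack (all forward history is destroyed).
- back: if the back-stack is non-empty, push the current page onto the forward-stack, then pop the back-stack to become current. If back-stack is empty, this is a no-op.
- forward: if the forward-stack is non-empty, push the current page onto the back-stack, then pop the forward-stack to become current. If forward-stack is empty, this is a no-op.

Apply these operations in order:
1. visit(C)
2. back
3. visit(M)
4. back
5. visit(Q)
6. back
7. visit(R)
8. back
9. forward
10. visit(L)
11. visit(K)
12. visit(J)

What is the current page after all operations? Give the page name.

After 1 (visit(C)): cur=C back=1 fwd=0
After 2 (back): cur=HOME back=0 fwd=1
After 3 (visit(M)): cur=M back=1 fwd=0
After 4 (back): cur=HOME back=0 fwd=1
After 5 (visit(Q)): cur=Q back=1 fwd=0
After 6 (back): cur=HOME back=0 fwd=1
After 7 (visit(R)): cur=R back=1 fwd=0
After 8 (back): cur=HOME back=0 fwd=1
After 9 (forward): cur=R back=1 fwd=0
After 10 (visit(L)): cur=L back=2 fwd=0
After 11 (visit(K)): cur=K back=3 fwd=0
After 12 (visit(J)): cur=J back=4 fwd=0

Answer: J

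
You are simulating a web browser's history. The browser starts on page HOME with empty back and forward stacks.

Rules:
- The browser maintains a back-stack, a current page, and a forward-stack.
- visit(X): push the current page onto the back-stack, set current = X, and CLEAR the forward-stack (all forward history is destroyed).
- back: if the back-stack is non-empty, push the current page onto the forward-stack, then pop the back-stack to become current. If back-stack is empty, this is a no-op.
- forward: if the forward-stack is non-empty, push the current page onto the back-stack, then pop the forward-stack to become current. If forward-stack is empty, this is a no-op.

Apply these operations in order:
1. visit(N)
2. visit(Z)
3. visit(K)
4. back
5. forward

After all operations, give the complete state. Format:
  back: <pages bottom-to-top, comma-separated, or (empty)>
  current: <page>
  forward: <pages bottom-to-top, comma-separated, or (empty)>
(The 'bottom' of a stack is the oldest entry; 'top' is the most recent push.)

Answer: back: HOME,N,Z
current: K
forward: (empty)

Derivation:
After 1 (visit(N)): cur=N back=1 fwd=0
After 2 (visit(Z)): cur=Z back=2 fwd=0
After 3 (visit(K)): cur=K back=3 fwd=0
After 4 (back): cur=Z back=2 fwd=1
After 5 (forward): cur=K back=3 fwd=0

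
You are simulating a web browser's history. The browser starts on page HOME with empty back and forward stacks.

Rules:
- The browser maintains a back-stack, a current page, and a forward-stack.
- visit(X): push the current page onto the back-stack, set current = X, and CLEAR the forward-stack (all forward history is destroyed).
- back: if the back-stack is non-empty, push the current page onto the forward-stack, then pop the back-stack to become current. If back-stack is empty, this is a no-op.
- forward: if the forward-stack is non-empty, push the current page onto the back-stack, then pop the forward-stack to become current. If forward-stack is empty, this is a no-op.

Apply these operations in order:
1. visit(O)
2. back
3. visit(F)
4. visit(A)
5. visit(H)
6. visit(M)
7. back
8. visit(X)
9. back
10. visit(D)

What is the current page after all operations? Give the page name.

After 1 (visit(O)): cur=O back=1 fwd=0
After 2 (back): cur=HOME back=0 fwd=1
After 3 (visit(F)): cur=F back=1 fwd=0
After 4 (visit(A)): cur=A back=2 fwd=0
After 5 (visit(H)): cur=H back=3 fwd=0
After 6 (visit(M)): cur=M back=4 fwd=0
After 7 (back): cur=H back=3 fwd=1
After 8 (visit(X)): cur=X back=4 fwd=0
After 9 (back): cur=H back=3 fwd=1
After 10 (visit(D)): cur=D back=4 fwd=0

Answer: D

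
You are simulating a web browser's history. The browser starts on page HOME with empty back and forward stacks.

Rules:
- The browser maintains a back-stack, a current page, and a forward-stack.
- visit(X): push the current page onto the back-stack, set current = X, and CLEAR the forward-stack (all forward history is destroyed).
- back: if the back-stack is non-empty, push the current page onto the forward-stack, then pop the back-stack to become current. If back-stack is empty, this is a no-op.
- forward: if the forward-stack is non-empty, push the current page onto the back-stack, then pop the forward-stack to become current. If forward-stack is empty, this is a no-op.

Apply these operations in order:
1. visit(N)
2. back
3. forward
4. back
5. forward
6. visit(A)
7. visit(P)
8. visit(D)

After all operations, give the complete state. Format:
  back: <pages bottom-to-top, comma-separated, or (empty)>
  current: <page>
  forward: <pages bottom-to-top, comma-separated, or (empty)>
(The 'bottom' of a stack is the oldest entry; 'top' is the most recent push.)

Answer: back: HOME,N,A,P
current: D
forward: (empty)

Derivation:
After 1 (visit(N)): cur=N back=1 fwd=0
After 2 (back): cur=HOME back=0 fwd=1
After 3 (forward): cur=N back=1 fwd=0
After 4 (back): cur=HOME back=0 fwd=1
After 5 (forward): cur=N back=1 fwd=0
After 6 (visit(A)): cur=A back=2 fwd=0
After 7 (visit(P)): cur=P back=3 fwd=0
After 8 (visit(D)): cur=D back=4 fwd=0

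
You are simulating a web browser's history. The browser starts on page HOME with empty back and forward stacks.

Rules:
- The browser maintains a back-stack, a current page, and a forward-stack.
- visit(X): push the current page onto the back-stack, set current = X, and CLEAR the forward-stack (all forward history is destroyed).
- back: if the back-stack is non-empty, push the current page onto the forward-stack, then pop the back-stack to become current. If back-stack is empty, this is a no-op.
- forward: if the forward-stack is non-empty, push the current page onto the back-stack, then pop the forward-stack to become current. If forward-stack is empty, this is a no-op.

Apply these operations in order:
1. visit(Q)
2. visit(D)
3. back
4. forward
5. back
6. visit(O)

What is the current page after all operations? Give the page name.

After 1 (visit(Q)): cur=Q back=1 fwd=0
After 2 (visit(D)): cur=D back=2 fwd=0
After 3 (back): cur=Q back=1 fwd=1
After 4 (forward): cur=D back=2 fwd=0
After 5 (back): cur=Q back=1 fwd=1
After 6 (visit(O)): cur=O back=2 fwd=0

Answer: O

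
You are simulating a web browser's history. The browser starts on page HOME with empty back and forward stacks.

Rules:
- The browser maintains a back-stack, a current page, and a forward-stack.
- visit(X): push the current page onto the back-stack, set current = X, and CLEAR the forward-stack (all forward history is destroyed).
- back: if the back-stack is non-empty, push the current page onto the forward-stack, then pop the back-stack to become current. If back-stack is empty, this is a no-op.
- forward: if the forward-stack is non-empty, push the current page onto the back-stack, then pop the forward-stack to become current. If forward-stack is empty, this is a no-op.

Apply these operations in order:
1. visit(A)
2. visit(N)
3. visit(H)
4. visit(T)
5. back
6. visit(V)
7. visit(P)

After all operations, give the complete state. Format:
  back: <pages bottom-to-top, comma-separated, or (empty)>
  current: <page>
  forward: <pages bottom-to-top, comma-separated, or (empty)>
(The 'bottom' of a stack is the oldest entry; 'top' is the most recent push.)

Answer: back: HOME,A,N,H,V
current: P
forward: (empty)

Derivation:
After 1 (visit(A)): cur=A back=1 fwd=0
After 2 (visit(N)): cur=N back=2 fwd=0
After 3 (visit(H)): cur=H back=3 fwd=0
After 4 (visit(T)): cur=T back=4 fwd=0
After 5 (back): cur=H back=3 fwd=1
After 6 (visit(V)): cur=V back=4 fwd=0
After 7 (visit(P)): cur=P back=5 fwd=0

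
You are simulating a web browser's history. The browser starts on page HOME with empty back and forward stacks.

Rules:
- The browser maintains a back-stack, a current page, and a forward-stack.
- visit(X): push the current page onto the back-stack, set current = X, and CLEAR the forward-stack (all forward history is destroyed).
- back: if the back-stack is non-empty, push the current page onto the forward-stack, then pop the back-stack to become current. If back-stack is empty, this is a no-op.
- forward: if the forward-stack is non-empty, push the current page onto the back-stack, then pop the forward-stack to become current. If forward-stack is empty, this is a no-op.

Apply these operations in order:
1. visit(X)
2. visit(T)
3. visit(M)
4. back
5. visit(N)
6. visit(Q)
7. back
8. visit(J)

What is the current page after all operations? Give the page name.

After 1 (visit(X)): cur=X back=1 fwd=0
After 2 (visit(T)): cur=T back=2 fwd=0
After 3 (visit(M)): cur=M back=3 fwd=0
After 4 (back): cur=T back=2 fwd=1
After 5 (visit(N)): cur=N back=3 fwd=0
After 6 (visit(Q)): cur=Q back=4 fwd=0
After 7 (back): cur=N back=3 fwd=1
After 8 (visit(J)): cur=J back=4 fwd=0

Answer: J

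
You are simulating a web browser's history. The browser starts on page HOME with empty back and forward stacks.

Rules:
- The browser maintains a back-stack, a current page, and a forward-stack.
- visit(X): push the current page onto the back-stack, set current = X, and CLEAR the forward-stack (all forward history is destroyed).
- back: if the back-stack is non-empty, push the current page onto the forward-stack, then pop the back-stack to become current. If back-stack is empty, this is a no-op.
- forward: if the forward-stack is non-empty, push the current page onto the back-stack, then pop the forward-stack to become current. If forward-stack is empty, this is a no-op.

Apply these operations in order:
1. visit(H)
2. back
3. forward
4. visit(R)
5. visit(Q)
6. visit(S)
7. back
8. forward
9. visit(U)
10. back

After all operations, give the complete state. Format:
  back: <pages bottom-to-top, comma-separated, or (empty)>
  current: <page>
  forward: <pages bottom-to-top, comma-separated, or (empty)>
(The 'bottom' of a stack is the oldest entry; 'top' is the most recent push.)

After 1 (visit(H)): cur=H back=1 fwd=0
After 2 (back): cur=HOME back=0 fwd=1
After 3 (forward): cur=H back=1 fwd=0
After 4 (visit(R)): cur=R back=2 fwd=0
After 5 (visit(Q)): cur=Q back=3 fwd=0
After 6 (visit(S)): cur=S back=4 fwd=0
After 7 (back): cur=Q back=3 fwd=1
After 8 (forward): cur=S back=4 fwd=0
After 9 (visit(U)): cur=U back=5 fwd=0
After 10 (back): cur=S back=4 fwd=1

Answer: back: HOME,H,R,Q
current: S
forward: U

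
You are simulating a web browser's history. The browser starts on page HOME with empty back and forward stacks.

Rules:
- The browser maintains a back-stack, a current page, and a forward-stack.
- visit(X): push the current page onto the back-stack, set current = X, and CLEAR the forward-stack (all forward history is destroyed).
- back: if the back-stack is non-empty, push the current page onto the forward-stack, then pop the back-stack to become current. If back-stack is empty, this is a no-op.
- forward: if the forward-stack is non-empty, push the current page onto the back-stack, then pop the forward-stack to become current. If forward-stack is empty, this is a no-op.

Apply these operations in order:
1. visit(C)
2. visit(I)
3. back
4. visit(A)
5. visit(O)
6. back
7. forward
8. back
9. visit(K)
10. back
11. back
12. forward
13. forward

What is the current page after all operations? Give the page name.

Answer: K

Derivation:
After 1 (visit(C)): cur=C back=1 fwd=0
After 2 (visit(I)): cur=I back=2 fwd=0
After 3 (back): cur=C back=1 fwd=1
After 4 (visit(A)): cur=A back=2 fwd=0
After 5 (visit(O)): cur=O back=3 fwd=0
After 6 (back): cur=A back=2 fwd=1
After 7 (forward): cur=O back=3 fwd=0
After 8 (back): cur=A back=2 fwd=1
After 9 (visit(K)): cur=K back=3 fwd=0
After 10 (back): cur=A back=2 fwd=1
After 11 (back): cur=C back=1 fwd=2
After 12 (forward): cur=A back=2 fwd=1
After 13 (forward): cur=K back=3 fwd=0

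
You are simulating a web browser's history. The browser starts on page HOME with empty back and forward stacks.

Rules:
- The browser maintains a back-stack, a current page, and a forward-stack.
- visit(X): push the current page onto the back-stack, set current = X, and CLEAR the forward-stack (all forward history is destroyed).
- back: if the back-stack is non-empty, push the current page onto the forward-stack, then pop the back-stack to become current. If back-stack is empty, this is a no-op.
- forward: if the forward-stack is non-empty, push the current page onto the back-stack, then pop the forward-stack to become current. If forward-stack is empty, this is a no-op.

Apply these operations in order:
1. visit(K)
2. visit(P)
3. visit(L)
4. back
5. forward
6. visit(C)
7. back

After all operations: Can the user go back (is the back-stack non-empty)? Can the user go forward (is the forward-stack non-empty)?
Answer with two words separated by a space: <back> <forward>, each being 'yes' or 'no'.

After 1 (visit(K)): cur=K back=1 fwd=0
After 2 (visit(P)): cur=P back=2 fwd=0
After 3 (visit(L)): cur=L back=3 fwd=0
After 4 (back): cur=P back=2 fwd=1
After 5 (forward): cur=L back=3 fwd=0
After 6 (visit(C)): cur=C back=4 fwd=0
After 7 (back): cur=L back=3 fwd=1

Answer: yes yes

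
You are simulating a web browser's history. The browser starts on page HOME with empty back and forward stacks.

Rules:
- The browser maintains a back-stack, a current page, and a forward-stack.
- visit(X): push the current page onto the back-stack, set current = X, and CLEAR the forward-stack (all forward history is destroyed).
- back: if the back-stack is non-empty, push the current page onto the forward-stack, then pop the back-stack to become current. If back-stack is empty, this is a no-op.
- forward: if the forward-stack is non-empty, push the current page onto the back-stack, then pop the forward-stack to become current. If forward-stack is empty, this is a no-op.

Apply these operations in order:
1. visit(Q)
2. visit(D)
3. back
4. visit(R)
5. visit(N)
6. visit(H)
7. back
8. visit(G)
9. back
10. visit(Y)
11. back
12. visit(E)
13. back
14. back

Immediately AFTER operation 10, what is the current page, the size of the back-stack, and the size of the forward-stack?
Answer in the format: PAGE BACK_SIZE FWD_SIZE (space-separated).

After 1 (visit(Q)): cur=Q back=1 fwd=0
After 2 (visit(D)): cur=D back=2 fwd=0
After 3 (back): cur=Q back=1 fwd=1
After 4 (visit(R)): cur=R back=2 fwd=0
After 5 (visit(N)): cur=N back=3 fwd=0
After 6 (visit(H)): cur=H back=4 fwd=0
After 7 (back): cur=N back=3 fwd=1
After 8 (visit(G)): cur=G back=4 fwd=0
After 9 (back): cur=N back=3 fwd=1
After 10 (visit(Y)): cur=Y back=4 fwd=0

Y 4 0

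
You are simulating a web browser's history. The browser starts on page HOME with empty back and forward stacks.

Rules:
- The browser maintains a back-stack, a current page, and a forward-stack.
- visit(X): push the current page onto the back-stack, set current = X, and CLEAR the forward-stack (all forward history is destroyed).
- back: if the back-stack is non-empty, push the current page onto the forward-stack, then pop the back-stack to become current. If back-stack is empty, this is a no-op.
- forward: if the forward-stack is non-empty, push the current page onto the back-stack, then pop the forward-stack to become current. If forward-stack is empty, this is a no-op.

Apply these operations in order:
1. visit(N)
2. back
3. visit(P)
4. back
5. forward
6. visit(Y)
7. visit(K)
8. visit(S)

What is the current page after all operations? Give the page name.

Answer: S

Derivation:
After 1 (visit(N)): cur=N back=1 fwd=0
After 2 (back): cur=HOME back=0 fwd=1
After 3 (visit(P)): cur=P back=1 fwd=0
After 4 (back): cur=HOME back=0 fwd=1
After 5 (forward): cur=P back=1 fwd=0
After 6 (visit(Y)): cur=Y back=2 fwd=0
After 7 (visit(K)): cur=K back=3 fwd=0
After 8 (visit(S)): cur=S back=4 fwd=0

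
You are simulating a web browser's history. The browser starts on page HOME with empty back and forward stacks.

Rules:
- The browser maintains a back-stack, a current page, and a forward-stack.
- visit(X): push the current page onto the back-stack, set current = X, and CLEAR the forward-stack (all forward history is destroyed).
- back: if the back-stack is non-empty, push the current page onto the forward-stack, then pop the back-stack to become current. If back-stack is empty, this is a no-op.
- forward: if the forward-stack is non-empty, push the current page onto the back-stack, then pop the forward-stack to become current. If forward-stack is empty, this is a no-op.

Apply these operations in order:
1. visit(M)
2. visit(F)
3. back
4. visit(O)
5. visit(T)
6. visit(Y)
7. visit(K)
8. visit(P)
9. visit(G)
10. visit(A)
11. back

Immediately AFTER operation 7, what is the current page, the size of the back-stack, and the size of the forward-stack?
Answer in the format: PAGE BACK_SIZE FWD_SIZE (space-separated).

After 1 (visit(M)): cur=M back=1 fwd=0
After 2 (visit(F)): cur=F back=2 fwd=0
After 3 (back): cur=M back=1 fwd=1
After 4 (visit(O)): cur=O back=2 fwd=0
After 5 (visit(T)): cur=T back=3 fwd=0
After 6 (visit(Y)): cur=Y back=4 fwd=0
After 7 (visit(K)): cur=K back=5 fwd=0

K 5 0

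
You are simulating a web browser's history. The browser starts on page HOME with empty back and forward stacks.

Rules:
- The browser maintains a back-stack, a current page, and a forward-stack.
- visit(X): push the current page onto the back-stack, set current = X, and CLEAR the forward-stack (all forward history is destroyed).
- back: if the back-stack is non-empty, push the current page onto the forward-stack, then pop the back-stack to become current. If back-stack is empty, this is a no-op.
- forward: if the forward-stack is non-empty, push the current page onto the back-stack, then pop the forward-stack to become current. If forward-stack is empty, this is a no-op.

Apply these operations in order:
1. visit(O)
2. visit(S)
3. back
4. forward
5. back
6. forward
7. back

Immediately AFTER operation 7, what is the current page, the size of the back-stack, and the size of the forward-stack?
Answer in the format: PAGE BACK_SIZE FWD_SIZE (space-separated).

After 1 (visit(O)): cur=O back=1 fwd=0
After 2 (visit(S)): cur=S back=2 fwd=0
After 3 (back): cur=O back=1 fwd=1
After 4 (forward): cur=S back=2 fwd=0
After 5 (back): cur=O back=1 fwd=1
After 6 (forward): cur=S back=2 fwd=0
After 7 (back): cur=O back=1 fwd=1

O 1 1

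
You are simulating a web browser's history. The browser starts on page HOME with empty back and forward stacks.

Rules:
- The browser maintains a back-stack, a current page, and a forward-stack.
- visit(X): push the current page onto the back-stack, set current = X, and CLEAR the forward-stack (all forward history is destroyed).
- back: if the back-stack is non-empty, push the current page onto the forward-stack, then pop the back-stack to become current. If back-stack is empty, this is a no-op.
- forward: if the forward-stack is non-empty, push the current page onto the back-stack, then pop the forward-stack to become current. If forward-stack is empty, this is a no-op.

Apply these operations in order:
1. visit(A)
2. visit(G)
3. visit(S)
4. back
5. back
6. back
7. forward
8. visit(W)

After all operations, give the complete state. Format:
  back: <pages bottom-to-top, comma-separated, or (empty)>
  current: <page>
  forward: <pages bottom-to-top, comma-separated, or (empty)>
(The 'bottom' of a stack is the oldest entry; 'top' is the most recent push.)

Answer: back: HOME,A
current: W
forward: (empty)

Derivation:
After 1 (visit(A)): cur=A back=1 fwd=0
After 2 (visit(G)): cur=G back=2 fwd=0
After 3 (visit(S)): cur=S back=3 fwd=0
After 4 (back): cur=G back=2 fwd=1
After 5 (back): cur=A back=1 fwd=2
After 6 (back): cur=HOME back=0 fwd=3
After 7 (forward): cur=A back=1 fwd=2
After 8 (visit(W)): cur=W back=2 fwd=0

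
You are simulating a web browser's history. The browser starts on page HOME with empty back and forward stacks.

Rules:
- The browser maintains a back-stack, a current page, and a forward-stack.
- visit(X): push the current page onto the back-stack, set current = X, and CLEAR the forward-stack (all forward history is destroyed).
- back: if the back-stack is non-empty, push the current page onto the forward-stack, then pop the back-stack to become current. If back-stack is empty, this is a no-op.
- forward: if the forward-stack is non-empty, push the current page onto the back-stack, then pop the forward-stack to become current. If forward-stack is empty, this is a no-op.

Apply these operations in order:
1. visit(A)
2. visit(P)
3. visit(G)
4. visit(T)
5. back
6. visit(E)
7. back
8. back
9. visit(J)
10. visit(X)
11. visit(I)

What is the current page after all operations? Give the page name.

After 1 (visit(A)): cur=A back=1 fwd=0
After 2 (visit(P)): cur=P back=2 fwd=0
After 3 (visit(G)): cur=G back=3 fwd=0
After 4 (visit(T)): cur=T back=4 fwd=0
After 5 (back): cur=G back=3 fwd=1
After 6 (visit(E)): cur=E back=4 fwd=0
After 7 (back): cur=G back=3 fwd=1
After 8 (back): cur=P back=2 fwd=2
After 9 (visit(J)): cur=J back=3 fwd=0
After 10 (visit(X)): cur=X back=4 fwd=0
After 11 (visit(I)): cur=I back=5 fwd=0

Answer: I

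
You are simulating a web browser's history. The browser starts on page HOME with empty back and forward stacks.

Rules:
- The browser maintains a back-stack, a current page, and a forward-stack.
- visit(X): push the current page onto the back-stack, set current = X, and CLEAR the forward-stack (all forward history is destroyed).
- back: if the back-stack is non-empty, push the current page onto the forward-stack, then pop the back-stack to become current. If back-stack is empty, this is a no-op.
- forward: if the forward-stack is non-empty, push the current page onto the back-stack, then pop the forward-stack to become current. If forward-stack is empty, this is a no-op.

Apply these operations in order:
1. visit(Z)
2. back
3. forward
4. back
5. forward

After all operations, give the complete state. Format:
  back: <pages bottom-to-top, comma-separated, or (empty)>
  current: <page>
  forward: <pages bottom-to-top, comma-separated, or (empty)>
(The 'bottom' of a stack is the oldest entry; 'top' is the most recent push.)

After 1 (visit(Z)): cur=Z back=1 fwd=0
After 2 (back): cur=HOME back=0 fwd=1
After 3 (forward): cur=Z back=1 fwd=0
After 4 (back): cur=HOME back=0 fwd=1
After 5 (forward): cur=Z back=1 fwd=0

Answer: back: HOME
current: Z
forward: (empty)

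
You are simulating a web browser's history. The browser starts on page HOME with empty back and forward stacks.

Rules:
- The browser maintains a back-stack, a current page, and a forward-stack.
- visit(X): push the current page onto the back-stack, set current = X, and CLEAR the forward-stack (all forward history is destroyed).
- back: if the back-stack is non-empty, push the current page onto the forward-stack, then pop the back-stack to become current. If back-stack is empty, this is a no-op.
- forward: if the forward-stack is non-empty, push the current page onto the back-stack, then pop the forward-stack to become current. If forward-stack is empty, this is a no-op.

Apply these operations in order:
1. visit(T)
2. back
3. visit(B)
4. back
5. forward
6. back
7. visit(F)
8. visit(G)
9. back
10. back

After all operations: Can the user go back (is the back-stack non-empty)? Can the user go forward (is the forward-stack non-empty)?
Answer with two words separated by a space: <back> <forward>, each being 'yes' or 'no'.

Answer: no yes

Derivation:
After 1 (visit(T)): cur=T back=1 fwd=0
After 2 (back): cur=HOME back=0 fwd=1
After 3 (visit(B)): cur=B back=1 fwd=0
After 4 (back): cur=HOME back=0 fwd=1
After 5 (forward): cur=B back=1 fwd=0
After 6 (back): cur=HOME back=0 fwd=1
After 7 (visit(F)): cur=F back=1 fwd=0
After 8 (visit(G)): cur=G back=2 fwd=0
After 9 (back): cur=F back=1 fwd=1
After 10 (back): cur=HOME back=0 fwd=2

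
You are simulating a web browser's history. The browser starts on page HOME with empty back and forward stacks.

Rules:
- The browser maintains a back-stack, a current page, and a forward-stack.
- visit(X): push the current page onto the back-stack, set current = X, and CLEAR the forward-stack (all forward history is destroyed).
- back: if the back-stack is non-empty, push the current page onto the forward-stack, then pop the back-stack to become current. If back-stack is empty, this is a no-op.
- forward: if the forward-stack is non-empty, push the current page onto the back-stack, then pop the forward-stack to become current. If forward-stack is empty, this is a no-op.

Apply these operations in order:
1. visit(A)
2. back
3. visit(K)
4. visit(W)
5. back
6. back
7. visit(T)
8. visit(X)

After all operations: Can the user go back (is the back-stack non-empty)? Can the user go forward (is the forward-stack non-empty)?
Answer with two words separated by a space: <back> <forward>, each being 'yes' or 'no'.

Answer: yes no

Derivation:
After 1 (visit(A)): cur=A back=1 fwd=0
After 2 (back): cur=HOME back=0 fwd=1
After 3 (visit(K)): cur=K back=1 fwd=0
After 4 (visit(W)): cur=W back=2 fwd=0
After 5 (back): cur=K back=1 fwd=1
After 6 (back): cur=HOME back=0 fwd=2
After 7 (visit(T)): cur=T back=1 fwd=0
After 8 (visit(X)): cur=X back=2 fwd=0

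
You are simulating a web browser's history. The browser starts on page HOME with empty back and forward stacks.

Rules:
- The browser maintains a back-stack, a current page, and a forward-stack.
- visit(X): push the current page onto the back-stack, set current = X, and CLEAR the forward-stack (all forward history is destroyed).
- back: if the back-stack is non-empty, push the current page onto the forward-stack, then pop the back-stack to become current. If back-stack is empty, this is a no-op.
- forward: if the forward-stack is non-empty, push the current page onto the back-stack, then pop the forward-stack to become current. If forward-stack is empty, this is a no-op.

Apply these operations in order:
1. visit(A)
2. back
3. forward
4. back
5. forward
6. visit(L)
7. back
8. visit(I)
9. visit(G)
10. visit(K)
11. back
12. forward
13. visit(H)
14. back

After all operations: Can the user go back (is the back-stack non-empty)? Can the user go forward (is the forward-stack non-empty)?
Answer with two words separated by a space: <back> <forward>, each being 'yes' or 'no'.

After 1 (visit(A)): cur=A back=1 fwd=0
After 2 (back): cur=HOME back=0 fwd=1
After 3 (forward): cur=A back=1 fwd=0
After 4 (back): cur=HOME back=0 fwd=1
After 5 (forward): cur=A back=1 fwd=0
After 6 (visit(L)): cur=L back=2 fwd=0
After 7 (back): cur=A back=1 fwd=1
After 8 (visit(I)): cur=I back=2 fwd=0
After 9 (visit(G)): cur=G back=3 fwd=0
After 10 (visit(K)): cur=K back=4 fwd=0
After 11 (back): cur=G back=3 fwd=1
After 12 (forward): cur=K back=4 fwd=0
After 13 (visit(H)): cur=H back=5 fwd=0
After 14 (back): cur=K back=4 fwd=1

Answer: yes yes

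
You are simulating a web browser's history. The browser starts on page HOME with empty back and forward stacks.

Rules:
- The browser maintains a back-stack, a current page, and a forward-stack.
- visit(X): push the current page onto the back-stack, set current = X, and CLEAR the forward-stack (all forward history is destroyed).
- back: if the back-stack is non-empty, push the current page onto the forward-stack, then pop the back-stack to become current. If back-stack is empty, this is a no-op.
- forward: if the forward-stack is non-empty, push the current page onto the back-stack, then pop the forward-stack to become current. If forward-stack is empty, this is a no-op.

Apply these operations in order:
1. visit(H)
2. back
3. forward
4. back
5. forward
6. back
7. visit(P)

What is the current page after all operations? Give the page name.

Answer: P

Derivation:
After 1 (visit(H)): cur=H back=1 fwd=0
After 2 (back): cur=HOME back=0 fwd=1
After 3 (forward): cur=H back=1 fwd=0
After 4 (back): cur=HOME back=0 fwd=1
After 5 (forward): cur=H back=1 fwd=0
After 6 (back): cur=HOME back=0 fwd=1
After 7 (visit(P)): cur=P back=1 fwd=0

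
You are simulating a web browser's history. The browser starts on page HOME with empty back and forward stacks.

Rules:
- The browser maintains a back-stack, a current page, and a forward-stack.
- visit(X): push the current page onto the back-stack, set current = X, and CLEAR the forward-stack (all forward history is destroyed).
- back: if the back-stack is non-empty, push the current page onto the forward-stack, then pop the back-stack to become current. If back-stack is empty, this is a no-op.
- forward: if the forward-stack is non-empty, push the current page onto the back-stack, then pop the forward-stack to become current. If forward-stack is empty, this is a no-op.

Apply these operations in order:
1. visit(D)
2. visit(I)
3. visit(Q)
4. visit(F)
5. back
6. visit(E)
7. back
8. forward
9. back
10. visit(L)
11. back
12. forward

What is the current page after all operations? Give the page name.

After 1 (visit(D)): cur=D back=1 fwd=0
After 2 (visit(I)): cur=I back=2 fwd=0
After 3 (visit(Q)): cur=Q back=3 fwd=0
After 4 (visit(F)): cur=F back=4 fwd=0
After 5 (back): cur=Q back=3 fwd=1
After 6 (visit(E)): cur=E back=4 fwd=0
After 7 (back): cur=Q back=3 fwd=1
After 8 (forward): cur=E back=4 fwd=0
After 9 (back): cur=Q back=3 fwd=1
After 10 (visit(L)): cur=L back=4 fwd=0
After 11 (back): cur=Q back=3 fwd=1
After 12 (forward): cur=L back=4 fwd=0

Answer: L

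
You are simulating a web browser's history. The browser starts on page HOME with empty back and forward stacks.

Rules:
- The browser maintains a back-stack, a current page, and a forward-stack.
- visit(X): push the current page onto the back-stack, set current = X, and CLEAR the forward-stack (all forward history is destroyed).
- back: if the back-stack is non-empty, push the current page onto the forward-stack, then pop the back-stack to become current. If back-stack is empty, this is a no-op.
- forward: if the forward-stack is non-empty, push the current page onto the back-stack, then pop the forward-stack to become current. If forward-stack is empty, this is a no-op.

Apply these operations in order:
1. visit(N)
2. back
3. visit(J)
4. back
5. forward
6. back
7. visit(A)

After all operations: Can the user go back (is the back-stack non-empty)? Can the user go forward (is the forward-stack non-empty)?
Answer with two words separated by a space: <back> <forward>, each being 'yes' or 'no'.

Answer: yes no

Derivation:
After 1 (visit(N)): cur=N back=1 fwd=0
After 2 (back): cur=HOME back=0 fwd=1
After 3 (visit(J)): cur=J back=1 fwd=0
After 4 (back): cur=HOME back=0 fwd=1
After 5 (forward): cur=J back=1 fwd=0
After 6 (back): cur=HOME back=0 fwd=1
After 7 (visit(A)): cur=A back=1 fwd=0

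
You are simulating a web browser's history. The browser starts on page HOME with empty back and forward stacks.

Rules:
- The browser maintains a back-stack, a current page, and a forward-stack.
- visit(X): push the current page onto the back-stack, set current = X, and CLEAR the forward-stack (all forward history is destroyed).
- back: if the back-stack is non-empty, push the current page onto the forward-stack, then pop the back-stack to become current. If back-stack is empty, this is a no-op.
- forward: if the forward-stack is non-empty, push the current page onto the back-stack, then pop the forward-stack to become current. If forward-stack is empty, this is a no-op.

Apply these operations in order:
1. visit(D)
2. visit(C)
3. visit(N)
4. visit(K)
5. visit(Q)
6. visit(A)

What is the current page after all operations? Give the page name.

After 1 (visit(D)): cur=D back=1 fwd=0
After 2 (visit(C)): cur=C back=2 fwd=0
After 3 (visit(N)): cur=N back=3 fwd=0
After 4 (visit(K)): cur=K back=4 fwd=0
After 5 (visit(Q)): cur=Q back=5 fwd=0
After 6 (visit(A)): cur=A back=6 fwd=0

Answer: A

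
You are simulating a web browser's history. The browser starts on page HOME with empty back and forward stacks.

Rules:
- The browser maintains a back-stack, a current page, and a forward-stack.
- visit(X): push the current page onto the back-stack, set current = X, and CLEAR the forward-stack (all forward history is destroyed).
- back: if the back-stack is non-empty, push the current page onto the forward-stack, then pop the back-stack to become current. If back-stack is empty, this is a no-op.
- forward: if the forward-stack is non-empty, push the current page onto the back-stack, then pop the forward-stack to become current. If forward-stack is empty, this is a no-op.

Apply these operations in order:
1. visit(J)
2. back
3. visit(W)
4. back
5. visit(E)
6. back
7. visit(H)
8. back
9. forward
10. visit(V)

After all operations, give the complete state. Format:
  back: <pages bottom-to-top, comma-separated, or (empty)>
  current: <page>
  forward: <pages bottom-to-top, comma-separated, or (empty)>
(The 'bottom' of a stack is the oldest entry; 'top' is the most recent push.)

Answer: back: HOME,H
current: V
forward: (empty)

Derivation:
After 1 (visit(J)): cur=J back=1 fwd=0
After 2 (back): cur=HOME back=0 fwd=1
After 3 (visit(W)): cur=W back=1 fwd=0
After 4 (back): cur=HOME back=0 fwd=1
After 5 (visit(E)): cur=E back=1 fwd=0
After 6 (back): cur=HOME back=0 fwd=1
After 7 (visit(H)): cur=H back=1 fwd=0
After 8 (back): cur=HOME back=0 fwd=1
After 9 (forward): cur=H back=1 fwd=0
After 10 (visit(V)): cur=V back=2 fwd=0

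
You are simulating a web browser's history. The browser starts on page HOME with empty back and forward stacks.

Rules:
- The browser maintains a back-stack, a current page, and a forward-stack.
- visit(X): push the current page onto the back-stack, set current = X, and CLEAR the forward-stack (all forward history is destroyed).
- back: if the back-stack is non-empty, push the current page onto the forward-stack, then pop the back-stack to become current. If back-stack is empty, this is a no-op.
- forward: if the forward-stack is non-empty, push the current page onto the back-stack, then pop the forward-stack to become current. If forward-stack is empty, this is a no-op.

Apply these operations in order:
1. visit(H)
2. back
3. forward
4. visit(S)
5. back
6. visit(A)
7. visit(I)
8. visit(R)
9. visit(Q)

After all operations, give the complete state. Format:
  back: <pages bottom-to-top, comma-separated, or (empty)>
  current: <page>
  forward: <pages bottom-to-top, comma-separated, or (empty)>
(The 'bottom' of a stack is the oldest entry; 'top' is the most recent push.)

Answer: back: HOME,H,A,I,R
current: Q
forward: (empty)

Derivation:
After 1 (visit(H)): cur=H back=1 fwd=0
After 2 (back): cur=HOME back=0 fwd=1
After 3 (forward): cur=H back=1 fwd=0
After 4 (visit(S)): cur=S back=2 fwd=0
After 5 (back): cur=H back=1 fwd=1
After 6 (visit(A)): cur=A back=2 fwd=0
After 7 (visit(I)): cur=I back=3 fwd=0
After 8 (visit(R)): cur=R back=4 fwd=0
After 9 (visit(Q)): cur=Q back=5 fwd=0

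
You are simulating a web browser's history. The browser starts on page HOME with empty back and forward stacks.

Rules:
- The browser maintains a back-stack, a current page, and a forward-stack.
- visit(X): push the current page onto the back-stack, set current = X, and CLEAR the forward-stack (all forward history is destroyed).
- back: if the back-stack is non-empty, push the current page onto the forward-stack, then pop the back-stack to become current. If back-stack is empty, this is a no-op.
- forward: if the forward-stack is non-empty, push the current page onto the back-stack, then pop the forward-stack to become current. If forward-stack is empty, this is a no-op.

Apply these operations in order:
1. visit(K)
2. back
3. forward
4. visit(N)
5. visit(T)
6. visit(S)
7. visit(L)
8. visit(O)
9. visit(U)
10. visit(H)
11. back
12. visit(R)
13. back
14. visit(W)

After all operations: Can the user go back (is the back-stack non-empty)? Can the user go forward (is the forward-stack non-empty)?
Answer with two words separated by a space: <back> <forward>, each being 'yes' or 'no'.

After 1 (visit(K)): cur=K back=1 fwd=0
After 2 (back): cur=HOME back=0 fwd=1
After 3 (forward): cur=K back=1 fwd=0
After 4 (visit(N)): cur=N back=2 fwd=0
After 5 (visit(T)): cur=T back=3 fwd=0
After 6 (visit(S)): cur=S back=4 fwd=0
After 7 (visit(L)): cur=L back=5 fwd=0
After 8 (visit(O)): cur=O back=6 fwd=0
After 9 (visit(U)): cur=U back=7 fwd=0
After 10 (visit(H)): cur=H back=8 fwd=0
After 11 (back): cur=U back=7 fwd=1
After 12 (visit(R)): cur=R back=8 fwd=0
After 13 (back): cur=U back=7 fwd=1
After 14 (visit(W)): cur=W back=8 fwd=0

Answer: yes no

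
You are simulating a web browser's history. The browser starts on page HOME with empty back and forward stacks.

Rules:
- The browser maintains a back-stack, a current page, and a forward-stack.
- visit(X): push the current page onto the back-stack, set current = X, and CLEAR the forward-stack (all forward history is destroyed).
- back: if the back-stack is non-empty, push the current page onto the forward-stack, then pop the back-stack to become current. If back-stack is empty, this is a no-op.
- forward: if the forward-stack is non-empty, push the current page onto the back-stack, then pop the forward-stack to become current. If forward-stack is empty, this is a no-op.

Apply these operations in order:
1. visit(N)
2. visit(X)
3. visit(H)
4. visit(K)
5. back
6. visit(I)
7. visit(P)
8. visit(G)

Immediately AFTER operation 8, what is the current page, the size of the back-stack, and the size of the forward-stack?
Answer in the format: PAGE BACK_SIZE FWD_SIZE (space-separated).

After 1 (visit(N)): cur=N back=1 fwd=0
After 2 (visit(X)): cur=X back=2 fwd=0
After 3 (visit(H)): cur=H back=3 fwd=0
After 4 (visit(K)): cur=K back=4 fwd=0
After 5 (back): cur=H back=3 fwd=1
After 6 (visit(I)): cur=I back=4 fwd=0
After 7 (visit(P)): cur=P back=5 fwd=0
After 8 (visit(G)): cur=G back=6 fwd=0

G 6 0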